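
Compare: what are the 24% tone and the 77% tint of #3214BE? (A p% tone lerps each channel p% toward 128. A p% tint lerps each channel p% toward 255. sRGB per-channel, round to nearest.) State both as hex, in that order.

#452EAF, #D0C9F0

#3214BE is rgb(50, 20, 190).
24% tone:
  R: 50 + 18.72 = 68.72 → 69
  G: 20 + 25.92 = 45.92 → 46
  B: 190 + 0.24×(128−190) = 190 − 14.88 = 175.12 → 175
  → #452EAF
77% tint:
  R: 50 + 157.85 = 207.85 → 208
  G: 20 + 0.77×(255−20) = 20 + 180.95 = 200.95 → 201
  B: 190 + 50.05 = 240.05 → 240
  → #D0C9F0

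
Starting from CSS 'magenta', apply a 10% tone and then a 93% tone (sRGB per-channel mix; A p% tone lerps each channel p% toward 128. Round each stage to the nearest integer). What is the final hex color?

#887888

CSS magenta is rgb(255, 0, 255).
Per channel, c → c + 0.1(128 − c):
  R: 255 + 0.1×(128−255) = 255 − 12.7 = 242.3 → 242
  G: 0 + 12.8 = 12.8 → 13
  B: 255 + 0.1×(128−255) = 255 − 12.7 = 242.3 → 242
After the tone: rgb(242, 13, 242) = #F20DF2.
Per channel, c → c + 0.93(128 − c):
  R: 242 + 0.93×(128−242) = 242 − 106.02 = 135.98 → 136
  G: 13 + 106.95 = 119.95 → 120
  B: 242 − 106.02 = 135.98 → 136
rgb(136, 120, 136) = #887888.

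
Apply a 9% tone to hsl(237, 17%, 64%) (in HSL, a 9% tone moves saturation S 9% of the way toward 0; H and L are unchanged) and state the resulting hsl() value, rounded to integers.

S moves 9% from 17 toward 0: 17 − 1.53 = 15.47 → 15.
H and L are unchanged.

hsl(237, 15%, 64%)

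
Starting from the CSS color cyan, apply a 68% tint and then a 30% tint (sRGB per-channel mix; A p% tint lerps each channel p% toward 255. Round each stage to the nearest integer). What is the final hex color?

CSS cyan is rgb(0, 255, 255).
Lerp each channel 68% toward 255:
  R: 0 + 0.68×(255−0) = 0 + 173.4 = 173.4 → 173
  G: 255 + 0 = 255 → 255
  B: 255 + 0.68×(255−255) = 255 + 0 = 255 → 255
After the tint: rgb(173, 255, 255) = #adffff.
A 30% tint moves each channel 30% toward 255:
  R: 173 + 0.3×(255−173) = 173 + 24.6 = 197.6 → 198
  G: 255 + 0.3×(255−255) = 255 + 0 = 255 → 255
  B: 255 + 0 = 255 → 255
rgb(198, 255, 255) = #c6ffff.

#c6ffff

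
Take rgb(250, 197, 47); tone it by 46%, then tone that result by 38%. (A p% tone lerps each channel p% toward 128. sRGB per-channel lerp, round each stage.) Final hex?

#A99765

Lerp each channel 46% toward 128:
  R: 250 − 56.12 = 193.88 → 194
  G: 197 + 0.46×(128−197) = 197 − 31.74 = 165.26 → 165
  B: 47 + 0.46×(128−47) = 47 + 37.26 = 84.26 → 84
After the tone: rgb(194, 165, 84) = #C2A554.
A 38% tone moves each channel 38% toward 128:
  R: 194 − 25.08 = 168.92 → 169
  G: 165 − 14.06 = 150.94 → 151
  B: 84 + 0.38×(128−84) = 84 + 16.72 = 100.72 → 101
rgb(169, 151, 101) = #A99765.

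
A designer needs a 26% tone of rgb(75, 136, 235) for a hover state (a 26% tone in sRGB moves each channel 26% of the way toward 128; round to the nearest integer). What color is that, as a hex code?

A 26% tone moves each channel 26% toward 128:
  R: 75 + 13.78 = 88.78 → 89
  G: 136 + 0.26×(128−136) = 136 − 2.08 = 133.92 → 134
  B: 235 − 27.82 = 207.18 → 207
rgb(89, 134, 207) = #5986CF.

#5986CF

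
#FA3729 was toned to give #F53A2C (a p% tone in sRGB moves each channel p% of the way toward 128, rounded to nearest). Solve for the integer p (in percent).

#FA3729 is rgb(250, 55, 41); #F53A2C is rgb(245, 58, 44).
On the R channel (widest range): 245 ≈ 250 + (p/100)(128 − 250), so p ≈ 100×(245 − 250)/(128 − 250) = -500/-122 = 4.10.
p = 4 reproduces all three channels after rounding.

4%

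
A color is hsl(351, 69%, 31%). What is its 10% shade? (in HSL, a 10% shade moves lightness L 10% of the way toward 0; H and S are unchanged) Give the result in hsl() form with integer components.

hsl(351, 69%, 28%)

L moves 10% from 31 toward 0: 31 − 3.1 = 27.9 → 28.
H and S are unchanged.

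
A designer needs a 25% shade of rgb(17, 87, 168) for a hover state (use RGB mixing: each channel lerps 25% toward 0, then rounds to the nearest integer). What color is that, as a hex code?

A 25% shade moves each channel 25% toward 0:
  R: 17 + 0.25×(0−17) = 17 − 4.25 = 12.75 → 13
  G: 87 + 0.25×(0−87) = 87 − 21.75 = 65.25 → 65
  B: 168 + 0.25×(0−168) = 168 − 42 = 126 → 126
rgb(13, 65, 126) = #0d417e.

#0d417e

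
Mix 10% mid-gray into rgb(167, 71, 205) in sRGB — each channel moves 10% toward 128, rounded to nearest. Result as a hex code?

A 10% tone moves each channel 10% toward 128:
  R: 167 + 0.1×(128−167) = 167 − 3.9 = 163.1 → 163
  G: 71 + 5.7 = 76.7 → 77
  B: 205 − 7.7 = 197.3 → 197
rgb(163, 77, 197) = #a34dc5.

#a34dc5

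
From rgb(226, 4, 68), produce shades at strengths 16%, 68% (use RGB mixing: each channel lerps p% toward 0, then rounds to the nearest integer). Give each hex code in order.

#be0339, #480116

16%: (226 − 36.16 = 189.84→190, 4 − 0.64 = 3.36→3, 68 − 10.88 = 57.12→57) → #be0339
68%: (226 − 153.68 = 72.32→72, 4 − 2.72 = 1.28→1, 68 − 46.24 = 21.76→22) → #480116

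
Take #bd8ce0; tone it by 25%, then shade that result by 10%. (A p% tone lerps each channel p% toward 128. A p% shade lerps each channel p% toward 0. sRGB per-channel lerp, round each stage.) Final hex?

#9d7bb4

#bd8ce0 is rgb(189, 140, 224).
Lerp each channel 25% toward 128:
  R: 189 + 0.25×(128−189) = 189 − 15.25 = 173.75 → 174
  G: 140 − 3 = 137 → 137
  B: 224 + 0.25×(128−224) = 224 − 24 = 200 → 200
After the tone: rgb(174, 137, 200) = #ae89c8.
Lerp each channel 10% toward 0:
  R: 174 + 0.1×(0−174) = 174 − 17.4 = 156.6 → 157
  G: 137 + 0.1×(0−137) = 137 − 13.7 = 123.3 → 123
  B: 200 + 0.1×(0−200) = 200 − 20 = 180 → 180
rgb(157, 123, 180) = #9d7bb4.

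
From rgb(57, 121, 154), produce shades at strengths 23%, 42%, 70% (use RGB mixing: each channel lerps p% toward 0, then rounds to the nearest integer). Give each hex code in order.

23%: (57 − 13.11 = 43.89→44, 121 − 27.83 = 93.17→93, 154 − 35.42 = 118.58→119) → #2c5d77
42%: (57 − 23.94 = 33.06→33, 121 − 50.82 = 70.18→70, 154 − 64.68 = 89.32→89) → #214659
70%: (57 − 39.9 = 17.1→17, 121 − 84.7 = 36.3→36, 154 − 107.8 = 46.2→46) → #11242e

#2c5d77, #214659, #11242e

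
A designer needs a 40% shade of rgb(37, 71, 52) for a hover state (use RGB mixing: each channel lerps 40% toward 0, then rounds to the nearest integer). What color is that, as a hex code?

#162B1F

Per channel, c → c + 0.4(0 − c):
  R: 37 + 0.4×(0−37) = 37 − 14.8 = 22.2 → 22
  G: 71 + 0.4×(0−71) = 71 − 28.4 = 42.6 → 43
  B: 52 + 0.4×(0−52) = 52 − 20.8 = 31.2 → 31
rgb(22, 43, 31) = #162B1F.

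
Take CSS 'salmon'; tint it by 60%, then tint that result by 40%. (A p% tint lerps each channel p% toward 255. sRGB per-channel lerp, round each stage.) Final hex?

#FEE0DD

CSS salmon is rgb(250, 128, 114).
Lerp each channel 60% toward 255:
  R: 250 + 3 = 253 → 253
  G: 128 + 76.2 = 204.2 → 204
  B: 114 + 0.6×(255−114) = 114 + 84.6 = 198.6 → 199
After the tint: rgb(253, 204, 199) = #FDCCC7.
A 40% tint moves each channel 40% toward 255:
  R: 253 + 0.8 = 253.8 → 254
  G: 204 + 0.4×(255−204) = 204 + 20.4 = 224.4 → 224
  B: 199 + 0.4×(255−199) = 199 + 22.4 = 221.4 → 221
rgb(254, 224, 221) = #FEE0DD.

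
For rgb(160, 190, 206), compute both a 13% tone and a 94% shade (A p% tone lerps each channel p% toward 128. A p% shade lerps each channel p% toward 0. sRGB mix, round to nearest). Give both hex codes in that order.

#9cb6c4, #0a0b0c

13% tone:
  R: 160 − 4.16 = 155.84 → 156
  G: 190 − 8.06 = 181.94 → 182
  B: 206 + 0.13×(128−206) = 206 − 10.14 = 195.86 → 196
  → #9cb6c4
94% shade:
  R: 160 + 0.94×(0−160) = 160 − 150.4 = 9.6 → 10
  G: 190 + 0.94×(0−190) = 190 − 178.6 = 11.4 → 11
  B: 206 − 193.64 = 12.36 → 12
  → #0a0b0c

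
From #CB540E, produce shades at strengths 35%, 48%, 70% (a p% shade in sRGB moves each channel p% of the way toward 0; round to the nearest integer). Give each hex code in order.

#CB540E is rgb(203, 84, 14).
35%: (203 − 71.05 = 131.95→132, 84 − 29.4 = 54.6→55, 14 − 4.9 = 9.1→9) → #843709
48%: (203 − 97.44 = 105.56→106, 84 − 40.32 = 43.68→44, 14 − 6.72 = 7.28→7) → #6A2C07
70%: (203 − 142.1 = 60.9→61, 84 − 58.8 = 25.2→25, 14 − 9.8 = 4.2→4) → #3D1904

#843709, #6A2C07, #3D1904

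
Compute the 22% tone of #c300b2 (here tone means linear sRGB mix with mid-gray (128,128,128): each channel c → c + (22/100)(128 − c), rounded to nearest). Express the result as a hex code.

#b41ca7

#c300b2 is rgb(195, 0, 178).
Lerp each channel 22% toward 128:
  R: 195 + 0.22×(128−195) = 195 − 14.74 = 180.26 → 180
  G: 0 + 0.22×(128−0) = 0 + 28.16 = 28.16 → 28
  B: 178 − 11 = 167 → 167
rgb(180, 28, 167) = #b41ca7.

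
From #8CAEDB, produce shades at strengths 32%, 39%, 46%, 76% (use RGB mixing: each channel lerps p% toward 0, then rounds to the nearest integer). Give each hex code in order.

#8CAEDB is rgb(140, 174, 219).
32%: (140 − 44.8 = 95.2→95, 174 − 55.68 = 118.32→118, 219 − 70.08 = 148.92→149) → #5F7695
39%: (140 − 54.6 = 85.4→85, 174 − 67.86 = 106.14→106, 219 − 85.41 = 133.59→134) → #556A86
46%: (140 − 64.4 = 75.6→76, 174 − 80.04 = 93.96→94, 219 − 100.74 = 118.26→118) → #4C5E76
76%: (140 − 106.4 = 33.6→34, 174 − 132.24 = 41.76→42, 219 − 166.44 = 52.56→53) → #222A35

#5F7695, #556A86, #4C5E76, #222A35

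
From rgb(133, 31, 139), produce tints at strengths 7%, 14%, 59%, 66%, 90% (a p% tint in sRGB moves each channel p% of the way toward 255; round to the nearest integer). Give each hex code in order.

#8E2F93, #963E9B, #CDA3CF, #D6B3D8, #F3E9F3

7%: (133 + 8.54 = 141.54→142, 31 + 15.68 = 46.68→47, 139 + 8.12 = 147.12→147) → #8E2F93
14%: (133 + 17.08 = 150.08→150, 31 + 31.36 = 62.36→62, 139 + 16.24 = 155.24→155) → #963E9B
59%: (133 + 71.98 = 204.98→205, 31 + 132.16 = 163.16→163, 139 + 68.44 = 207.44→207) → #CDA3CF
66%: (133 + 80.52 = 213.52→214, 31 + 147.84 = 178.84→179, 139 + 76.56 = 215.56→216) → #D6B3D8
90%: (133 + 109.8 = 242.8→243, 31 + 201.6 = 232.6→233, 139 + 104.4 = 243.4→243) → #F3E9F3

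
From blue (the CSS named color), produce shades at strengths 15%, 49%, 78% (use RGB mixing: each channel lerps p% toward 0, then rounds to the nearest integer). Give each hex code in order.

#0000D9, #000082, #000038

CSS blue is rgb(0, 0, 255).
15%: (0→0, 0→0, 255 − 38.25 = 216.75→217) → #0000D9
49%: (0→0, 0→0, 255 − 124.95 = 130.05→130) → #000082
78%: (0→0, 0→0, 255 − 198.9 = 56.1→56) → #000038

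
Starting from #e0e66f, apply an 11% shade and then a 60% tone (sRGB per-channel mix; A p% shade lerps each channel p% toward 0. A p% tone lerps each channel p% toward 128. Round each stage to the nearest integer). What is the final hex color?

#e0e66f is rgb(224, 230, 111).
An 11% shade moves each channel 11% toward 0:
  R: 224 + 0.11×(0−224) = 224 − 24.64 = 199.36 → 199
  G: 230 − 25.3 = 204.7 → 205
  B: 111 − 12.21 = 98.79 → 99
After the shade: rgb(199, 205, 99) = #c7cd63.
A 60% tone moves each channel 60% toward 128:
  R: 199 + 0.6×(128−199) = 199 − 42.6 = 156.4 → 156
  G: 205 − 46.2 = 158.8 → 159
  B: 99 + 0.6×(128−99) = 99 + 17.4 = 116.4 → 116
rgb(156, 159, 116) = #9c9f74.

#9c9f74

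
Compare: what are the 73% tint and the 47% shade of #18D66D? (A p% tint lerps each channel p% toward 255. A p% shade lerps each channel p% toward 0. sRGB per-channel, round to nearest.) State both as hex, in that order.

#C1F4D8, #0D713A

#18D66D is rgb(24, 214, 109).
73% tint:
  R: 24 + 168.63 = 192.63 → 193
  G: 214 + 0.73×(255−214) = 214 + 29.93 = 243.93 → 244
  B: 109 + 106.58 = 215.58 → 216
  → #C1F4D8
47% shade:
  R: 24 + 0.47×(0−24) = 24 − 11.28 = 12.72 → 13
  G: 214 − 100.58 = 113.42 → 113
  B: 109 + 0.47×(0−109) = 109 − 51.23 = 57.77 → 58
  → #0D713A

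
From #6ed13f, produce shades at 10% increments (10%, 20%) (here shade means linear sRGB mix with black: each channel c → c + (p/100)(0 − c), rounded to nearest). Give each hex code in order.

#63bc39, #58a732

#6ed13f is rgb(110, 209, 63).
10%: (110 − 11 = 99→99, 209 − 20.9 = 188.1→188, 63 − 6.3 = 56.7→57) → #63bc39
20%: (110 − 22 = 88→88, 209 − 41.8 = 167.2→167, 63 − 12.6 = 50.4→50) → #58a732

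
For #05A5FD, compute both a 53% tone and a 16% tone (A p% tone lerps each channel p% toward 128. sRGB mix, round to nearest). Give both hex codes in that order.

#05A5FD is rgb(5, 165, 253).
53% tone:
  R: 5 + 65.19 = 70.19 → 70
  G: 165 − 19.61 = 145.39 → 145
  B: 253 − 66.25 = 186.75 → 187
  → #4691BB
16% tone:
  R: 5 + 19.68 = 24.68 → 25
  G: 165 − 5.92 = 159.08 → 159
  B: 253 + 0.16×(128−253) = 253 − 20 = 233 → 233
  → #199FE9

#4691BB, #199FE9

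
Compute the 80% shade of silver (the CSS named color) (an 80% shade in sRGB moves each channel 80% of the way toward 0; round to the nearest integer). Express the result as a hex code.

CSS silver is rgb(192, 192, 192).
Per channel, c → c + 0.8(0 − c):
  R: 192 + 0.8×(0−192) = 192 − 153.6 = 38.4 → 38
  G: 192 + 0.8×(0−192) = 192 − 153.6 = 38.4 → 38
  B: 192 + 0.8×(0−192) = 192 − 153.6 = 38.4 → 38
rgb(38, 38, 38) = #262626.

#262626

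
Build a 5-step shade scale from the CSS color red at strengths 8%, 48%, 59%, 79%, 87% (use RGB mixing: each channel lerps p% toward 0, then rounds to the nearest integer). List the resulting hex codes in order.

#EB0000, #850000, #690000, #360000, #210000

CSS red is rgb(255, 0, 0).
8%: (255 − 20.4 = 234.6→235, 0→0, 0→0) → #EB0000
48%: (255 − 122.4 = 132.6→133, 0→0, 0→0) → #850000
59%: (255 − 150.45 = 104.55→105, 0→0, 0→0) → #690000
79%: (255 − 201.45 = 53.55→54, 0→0, 0→0) → #360000
87%: (255 − 221.85 = 33.15→33, 0→0, 0→0) → #210000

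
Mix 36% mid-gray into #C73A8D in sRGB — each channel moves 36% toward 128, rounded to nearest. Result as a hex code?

#C73A8D is rgb(199, 58, 141).
Per channel, c → c + 0.36(128 − c):
  R: 199 − 25.56 = 173.44 → 173
  G: 58 + 0.36×(128−58) = 58 + 25.2 = 83.2 → 83
  B: 141 + 0.36×(128−141) = 141 − 4.68 = 136.32 → 136
rgb(173, 83, 136) = #AD5388.

#AD5388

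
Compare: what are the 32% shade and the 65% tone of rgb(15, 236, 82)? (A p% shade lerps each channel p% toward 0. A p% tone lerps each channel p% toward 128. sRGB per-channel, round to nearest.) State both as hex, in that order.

32% shade:
  R: 15 + 0.32×(0−15) = 15 − 4.8 = 10.2 → 10
  G: 236 − 75.52 = 160.48 → 160
  B: 82 + 0.32×(0−82) = 82 − 26.24 = 55.76 → 56
  → #0aa038
65% tone:
  R: 15 + 73.45 = 88.45 → 88
  G: 236 + 0.65×(128−236) = 236 − 70.2 = 165.8 → 166
  B: 82 + 29.9 = 111.9 → 112
  → #58a670

#0aa038, #58a670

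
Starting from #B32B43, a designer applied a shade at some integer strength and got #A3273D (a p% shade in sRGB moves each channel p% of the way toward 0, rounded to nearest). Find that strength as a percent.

9%

#B32B43 is rgb(179, 43, 67); #A3273D is rgb(163, 39, 61).
On the R channel (widest range): 163 ≈ 179 + (p/100)(0 − 179), so p ≈ 100×(163 − 179)/(0 − 179) = -1600/-179 = 8.94.
p = 9 reproduces all three channels after rounding.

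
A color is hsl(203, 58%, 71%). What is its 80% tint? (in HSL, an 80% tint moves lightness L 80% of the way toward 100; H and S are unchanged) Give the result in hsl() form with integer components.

hsl(203, 58%, 94%)

L moves 80% from 71 toward 100: 71 + 23.2 = 94.2 → 94.
H and S are unchanged.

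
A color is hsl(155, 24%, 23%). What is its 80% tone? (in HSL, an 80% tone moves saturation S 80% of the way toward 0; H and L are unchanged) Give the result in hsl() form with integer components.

hsl(155, 5%, 23%)

S moves 80% from 24 toward 0: 24 − 19.2 = 4.8 → 5.
H and L are unchanged.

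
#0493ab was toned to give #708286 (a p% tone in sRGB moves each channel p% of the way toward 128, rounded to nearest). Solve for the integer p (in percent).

87%

#0493ab is rgb(4, 147, 171); #708286 is rgb(112, 130, 134).
On the R channel (widest range): 112 ≈ 4 + (p/100)(128 − 4), so p ≈ 100×(112 − 4)/(128 − 4) = 10800/124 = 87.10.
p = 87 reproduces all three channels after rounding.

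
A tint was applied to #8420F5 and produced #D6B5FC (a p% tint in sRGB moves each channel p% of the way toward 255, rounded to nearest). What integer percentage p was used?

#8420F5 is rgb(132, 32, 245); #D6B5FC is rgb(214, 181, 252).
On the G channel (widest range): 181 ≈ 32 + (p/100)(255 − 32), so p ≈ 100×(181 − 32)/(255 − 32) = 14900/223 = 66.82.
p = 67 reproduces all three channels after rounding.

67%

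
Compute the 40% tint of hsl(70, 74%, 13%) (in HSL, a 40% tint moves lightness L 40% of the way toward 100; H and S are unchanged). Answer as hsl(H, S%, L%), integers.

hsl(70, 74%, 48%)

L moves 40% from 13 toward 100: 13 + 34.8 = 47.8 → 48.
H and S are unchanged.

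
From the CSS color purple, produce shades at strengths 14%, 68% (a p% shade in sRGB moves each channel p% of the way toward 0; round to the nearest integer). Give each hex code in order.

#6e006e, #290029

CSS purple is rgb(128, 0, 128).
14%: (128 − 17.92 = 110.08→110, 0→0, 128 − 17.92 = 110.08→110) → #6e006e
68%: (128 − 87.04 = 40.96→41, 0→0, 128 − 87.04 = 40.96→41) → #290029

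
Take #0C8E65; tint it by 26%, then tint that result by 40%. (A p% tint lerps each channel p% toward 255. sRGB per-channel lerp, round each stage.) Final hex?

#93CDBB

#0C8E65 is rgb(12, 142, 101).
Per channel, c → c + 0.26(255 − c):
  R: 12 + 0.26×(255−12) = 12 + 63.18 = 75.18 → 75
  G: 142 + 29.38 = 171.38 → 171
  B: 101 + 40.04 = 141.04 → 141
After the tint: rgb(75, 171, 141) = #4BAB8D.
Lerp each channel 40% toward 255:
  R: 75 + 0.4×(255−75) = 75 + 72 = 147 → 147
  G: 171 + 33.6 = 204.6 → 205
  B: 141 + 0.4×(255−141) = 141 + 45.6 = 186.6 → 187
rgb(147, 205, 187) = #93CDBB.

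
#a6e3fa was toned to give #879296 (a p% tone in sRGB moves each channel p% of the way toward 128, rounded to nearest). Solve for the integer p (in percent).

#a6e3fa is rgb(166, 227, 250); #879296 is rgb(135, 146, 150).
On the B channel (widest range): 150 ≈ 250 + (p/100)(128 − 250), so p ≈ 100×(150 − 250)/(128 − 250) = -10000/-122 = 81.97.
p = 82 reproduces all three channels after rounding.

82%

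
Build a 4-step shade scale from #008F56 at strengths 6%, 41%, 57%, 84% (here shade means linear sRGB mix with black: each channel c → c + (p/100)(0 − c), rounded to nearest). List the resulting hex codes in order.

#008651, #005433, #003D25, #00170E

#008F56 is rgb(0, 143, 86).
6%: (0→0, 143 − 8.58 = 134.42→134, 86 − 5.16 = 80.84→81) → #008651
41%: (0→0, 143 − 58.63 = 84.37→84, 86 − 35.26 = 50.74→51) → #005433
57%: (0→0, 143 − 81.51 = 61.49→61, 86 − 49.02 = 36.98→37) → #003D25
84%: (0→0, 143 − 120.12 = 22.88→23, 86 − 72.24 = 13.76→14) → #00170E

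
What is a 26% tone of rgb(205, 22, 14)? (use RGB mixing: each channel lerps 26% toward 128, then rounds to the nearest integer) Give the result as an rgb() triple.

rgb(185, 50, 44)

Per channel, c → c + 0.26(128 − c):
  R: 205 − 20.02 = 184.98 → 185
  G: 22 + 0.26×(128−22) = 22 + 27.56 = 49.56 → 50
  B: 14 + 0.26×(128−14) = 14 + 29.64 = 43.64 → 44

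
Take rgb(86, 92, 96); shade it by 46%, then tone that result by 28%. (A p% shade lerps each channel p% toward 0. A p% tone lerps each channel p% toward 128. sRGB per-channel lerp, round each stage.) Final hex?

#454849

Per channel, c → c + 0.46(0 − c):
  R: 86 + 0.46×(0−86) = 86 − 39.56 = 46.44 → 46
  G: 92 − 42.32 = 49.68 → 50
  B: 96 − 44.16 = 51.84 → 52
After the shade: rgb(46, 50, 52) = #2E3234.
A 28% tone moves each channel 28% toward 128:
  R: 46 + 0.28×(128−46) = 46 + 22.96 = 68.96 → 69
  G: 50 + 0.28×(128−50) = 50 + 21.84 = 71.84 → 72
  B: 52 + 0.28×(128−52) = 52 + 21.28 = 73.28 → 73
rgb(69, 72, 73) = #454849.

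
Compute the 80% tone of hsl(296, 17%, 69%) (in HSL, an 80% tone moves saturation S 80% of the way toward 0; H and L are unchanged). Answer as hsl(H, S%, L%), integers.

hsl(296, 3%, 69%)

S moves 80% from 17 toward 0: 17 − 13.6 = 3.4 → 3.
H and L are unchanged.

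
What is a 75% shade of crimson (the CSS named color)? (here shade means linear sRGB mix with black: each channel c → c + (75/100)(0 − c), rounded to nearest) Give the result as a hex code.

#37050f

CSS crimson is rgb(220, 20, 60).
Per channel, c → c + 0.75(0 − c):
  R: 220 + 0.75×(0−220) = 220 − 165 = 55 → 55
  G: 20 + 0.75×(0−20) = 20 − 15 = 5 → 5
  B: 60 − 45 = 15 → 15
rgb(55, 5, 15) = #37050f.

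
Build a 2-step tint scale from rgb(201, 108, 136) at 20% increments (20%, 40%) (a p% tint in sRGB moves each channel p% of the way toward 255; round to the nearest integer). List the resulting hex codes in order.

20%: (201 + 10.8 = 211.8→212, 108 + 29.4 = 137.4→137, 136 + 23.8 = 159.8→160) → #D489A0
40%: (201 + 21.6 = 222.6→223, 108 + 58.8 = 166.8→167, 136 + 47.6 = 183.6→184) → #DFA7B8

#D489A0, #DFA7B8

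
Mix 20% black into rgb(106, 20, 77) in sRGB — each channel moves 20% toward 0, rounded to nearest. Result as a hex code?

#55103e

Per channel, c → c + 0.2(0 − c):
  R: 106 − 21.2 = 84.8 → 85
  G: 20 − 4 = 16 → 16
  B: 77 + 0.2×(0−77) = 77 − 15.4 = 61.6 → 62
rgb(85, 16, 62) = #55103e.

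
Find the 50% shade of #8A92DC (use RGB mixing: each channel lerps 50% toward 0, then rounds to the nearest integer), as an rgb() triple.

rgb(69, 73, 110)

#8A92DC is rgb(138, 146, 220).
Per channel, c → c + 0.5(0 − c):
  R: 138 + 0.5×(0−138) = 138 − 69 = 69 → 69
  G: 146 + 0.5×(0−146) = 146 − 73 = 73 → 73
  B: 220 + 0.5×(0−220) = 220 − 110 = 110 → 110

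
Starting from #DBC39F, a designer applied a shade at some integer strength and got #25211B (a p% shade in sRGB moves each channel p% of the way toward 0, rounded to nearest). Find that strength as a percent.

83%

#DBC39F is rgb(219, 195, 159); #25211B is rgb(37, 33, 27).
On the R channel (widest range): 37 ≈ 219 + (p/100)(0 − 219), so p ≈ 100×(37 − 219)/(0 − 219) = -18200/-219 = 83.11.
p = 83 reproduces all three channels after rounding.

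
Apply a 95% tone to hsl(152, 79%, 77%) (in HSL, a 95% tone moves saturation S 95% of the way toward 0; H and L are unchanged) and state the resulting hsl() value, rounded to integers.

hsl(152, 4%, 77%)

S moves 95% from 79 toward 0: 79 − 75.05 = 3.95 → 4.
H and L are unchanged.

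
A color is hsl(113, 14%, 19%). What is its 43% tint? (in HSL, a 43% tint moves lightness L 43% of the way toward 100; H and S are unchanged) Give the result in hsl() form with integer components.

hsl(113, 14%, 54%)

L moves 43% from 19 toward 100: 19 + 34.83 = 53.83 → 54.
H and S are unchanged.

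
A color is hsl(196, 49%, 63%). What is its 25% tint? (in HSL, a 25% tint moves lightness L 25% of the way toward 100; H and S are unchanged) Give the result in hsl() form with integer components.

hsl(196, 49%, 72%)

L moves 25% from 63 toward 100: 63 + 9.25 = 72.25 → 72.
H and S are unchanged.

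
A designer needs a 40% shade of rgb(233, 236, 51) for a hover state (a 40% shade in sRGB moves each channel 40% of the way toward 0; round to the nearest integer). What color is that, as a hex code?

Per channel, c → c + 0.4(0 − c):
  R: 233 + 0.4×(0−233) = 233 − 93.2 = 139.8 → 140
  G: 236 + 0.4×(0−236) = 236 − 94.4 = 141.6 → 142
  B: 51 + 0.4×(0−51) = 51 − 20.4 = 30.6 → 31
rgb(140, 142, 31) = #8C8E1F.

#8C8E1F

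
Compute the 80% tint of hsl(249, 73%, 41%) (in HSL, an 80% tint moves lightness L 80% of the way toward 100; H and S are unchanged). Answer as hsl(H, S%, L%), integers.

hsl(249, 73%, 88%)

L moves 80% from 41 toward 100: 41 + 47.2 = 88.2 → 88.
H and S are unchanged.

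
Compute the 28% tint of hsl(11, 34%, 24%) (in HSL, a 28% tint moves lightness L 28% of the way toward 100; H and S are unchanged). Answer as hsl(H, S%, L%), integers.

L moves 28% from 24 toward 100: 24 + 21.28 = 45.28 → 45.
H and S are unchanged.

hsl(11, 34%, 45%)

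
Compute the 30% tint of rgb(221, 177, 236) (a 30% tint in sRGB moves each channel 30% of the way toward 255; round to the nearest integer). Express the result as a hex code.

Lerp each channel 30% toward 255:
  R: 221 + 10.2 = 231.2 → 231
  G: 177 + 23.4 = 200.4 → 200
  B: 236 + 5.7 = 241.7 → 242
rgb(231, 200, 242) = #E7C8F2.

#E7C8F2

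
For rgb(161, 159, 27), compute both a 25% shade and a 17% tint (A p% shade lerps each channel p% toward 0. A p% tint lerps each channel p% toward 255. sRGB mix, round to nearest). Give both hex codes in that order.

#797714, #b1af42

25% shade:
  R: 161 + 0.25×(0−161) = 161 − 40.25 = 120.75 → 121
  G: 159 − 39.75 = 119.25 → 119
  B: 27 + 0.25×(0−27) = 27 − 6.75 = 20.25 → 20
  → #797714
17% tint:
  R: 161 + 0.17×(255−161) = 161 + 15.98 = 176.98 → 177
  G: 159 + 0.17×(255−159) = 159 + 16.32 = 175.32 → 175
  B: 27 + 38.76 = 65.76 → 66
  → #b1af42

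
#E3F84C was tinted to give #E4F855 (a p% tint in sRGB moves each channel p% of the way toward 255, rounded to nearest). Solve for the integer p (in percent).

5%

#E3F84C is rgb(227, 248, 76); #E4F855 is rgb(228, 248, 85).
On the B channel (widest range): 85 ≈ 76 + (p/100)(255 − 76), so p ≈ 100×(85 − 76)/(255 − 76) = 900/179 = 5.03.
p = 5 reproduces all three channels after rounding.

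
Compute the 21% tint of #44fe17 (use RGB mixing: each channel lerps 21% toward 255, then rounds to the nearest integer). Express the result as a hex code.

#6bfe48

#44fe17 is rgb(68, 254, 23).
Per channel, c → c + 0.21(255 − c):
  R: 68 + 39.27 = 107.27 → 107
  G: 254 + 0.21 = 254.21 → 254
  B: 23 + 0.21×(255−23) = 23 + 48.72 = 71.72 → 72
rgb(107, 254, 72) = #6bfe48.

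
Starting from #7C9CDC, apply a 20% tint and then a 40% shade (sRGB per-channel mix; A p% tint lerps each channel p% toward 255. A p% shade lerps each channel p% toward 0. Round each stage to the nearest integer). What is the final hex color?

#7C9CDC is rgb(124, 156, 220).
A 20% tint moves each channel 20% toward 255:
  R: 124 + 26.2 = 150.2 → 150
  G: 156 + 0.2×(255−156) = 156 + 19.8 = 175.8 → 176
  B: 220 + 7 = 227 → 227
After the tint: rgb(150, 176, 227) = #96B0E3.
Lerp each channel 40% toward 0:
  R: 150 + 0.4×(0−150) = 150 − 60 = 90 → 90
  G: 176 + 0.4×(0−176) = 176 − 70.4 = 105.6 → 106
  B: 227 + 0.4×(0−227) = 227 − 90.8 = 136.2 → 136
rgb(90, 106, 136) = #5A6A88.

#5A6A88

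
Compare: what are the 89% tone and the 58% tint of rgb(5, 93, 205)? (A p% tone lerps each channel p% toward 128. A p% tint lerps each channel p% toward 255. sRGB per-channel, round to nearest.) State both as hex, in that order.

#727C88, #96BBEA

89% tone:
  R: 5 + 0.89×(128−5) = 5 + 109.47 = 114.47 → 114
  G: 93 + 0.89×(128−93) = 93 + 31.15 = 124.15 → 124
  B: 205 − 68.53 = 136.47 → 136
  → #727C88
58% tint:
  R: 5 + 0.58×(255−5) = 5 + 145 = 150 → 150
  G: 93 + 0.58×(255−93) = 93 + 93.96 = 186.96 → 187
  B: 205 + 29 = 234 → 234
  → #96BBEA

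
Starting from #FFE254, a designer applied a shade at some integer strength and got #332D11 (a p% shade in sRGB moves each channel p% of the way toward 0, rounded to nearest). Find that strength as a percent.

80%

#FFE254 is rgb(255, 226, 84); #332D11 is rgb(51, 45, 17).
On the R channel (widest range): 51 ≈ 255 + (p/100)(0 − 255), so p ≈ 100×(51 − 255)/(0 − 255) = -20400/-255 = 80.00.
p = 80 reproduces all three channels after rounding.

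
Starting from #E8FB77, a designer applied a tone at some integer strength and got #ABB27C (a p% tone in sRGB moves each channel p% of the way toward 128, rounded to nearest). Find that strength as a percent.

#E8FB77 is rgb(232, 251, 119); #ABB27C is rgb(171, 178, 124).
On the G channel (widest range): 178 ≈ 251 + (p/100)(128 − 251), so p ≈ 100×(178 − 251)/(128 − 251) = -7300/-123 = 59.35.
p = 59 reproduces all three channels after rounding.

59%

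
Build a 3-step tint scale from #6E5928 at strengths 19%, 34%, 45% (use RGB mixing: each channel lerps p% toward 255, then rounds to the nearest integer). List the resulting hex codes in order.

#8A7951, #9F9171, #AFA489

#6E5928 is rgb(110, 89, 40).
19%: (110 + 27.55 = 137.55→138, 89 + 31.54 = 120.54→121, 40 + 40.85 = 80.85→81) → #8A7951
34%: (110 + 49.3 = 159.3→159, 89 + 56.44 = 145.44→145, 40 + 73.1 = 113.1→113) → #9F9171
45%: (110 + 65.25 = 175.25→175, 89 + 74.7 = 163.7→164, 40 + 96.75 = 136.75→137) → #AFA489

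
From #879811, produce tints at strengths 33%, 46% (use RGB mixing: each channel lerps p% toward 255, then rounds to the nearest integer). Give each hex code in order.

#879811 is rgb(135, 152, 17).
33%: (135 + 39.6 = 174.6→175, 152 + 33.99 = 185.99→186, 17 + 78.54 = 95.54→96) → #AFBA60
46%: (135 + 55.2 = 190.2→190, 152 + 47.38 = 199.38→199, 17 + 109.48 = 126.48→126) → #BEC77E

#AFBA60, #BEC77E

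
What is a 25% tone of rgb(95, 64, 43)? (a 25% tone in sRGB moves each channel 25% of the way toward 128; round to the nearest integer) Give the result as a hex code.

Per channel, c → c + 0.25(128 − c):
  R: 95 + 0.25×(128−95) = 95 + 8.25 = 103.25 → 103
  G: 64 + 16 = 80 → 80
  B: 43 + 0.25×(128−43) = 43 + 21.25 = 64.25 → 64
rgb(103, 80, 64) = #675040.

#675040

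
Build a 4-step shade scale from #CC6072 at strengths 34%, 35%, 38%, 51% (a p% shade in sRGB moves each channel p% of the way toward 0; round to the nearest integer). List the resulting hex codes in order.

#CC6072 is rgb(204, 96, 114).
34%: (204 − 69.36 = 134.64→135, 96 − 32.64 = 63.36→63, 114 − 38.76 = 75.24→75) → #873F4B
35%: (204 − 71.4 = 132.6→133, 96 − 33.6 = 62.4→62, 114 − 39.9 = 74.1→74) → #853E4A
38%: (204 − 77.52 = 126.48→126, 96 − 36.48 = 59.52→60, 114 − 43.32 = 70.68→71) → #7E3C47
51%: (204 − 104.04 = 99.96→100, 96 − 48.96 = 47.04→47, 114 − 58.14 = 55.86→56) → #642F38

#873F4B, #853E4A, #7E3C47, #642F38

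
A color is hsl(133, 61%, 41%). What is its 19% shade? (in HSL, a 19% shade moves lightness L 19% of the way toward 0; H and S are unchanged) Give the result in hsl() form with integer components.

hsl(133, 61%, 33%)

L moves 19% from 41 toward 0: 41 − 7.79 = 33.21 → 33.
H and S are unchanged.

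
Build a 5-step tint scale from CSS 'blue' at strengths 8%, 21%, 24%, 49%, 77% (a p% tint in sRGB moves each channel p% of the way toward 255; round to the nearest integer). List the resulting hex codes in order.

CSS blue is rgb(0, 0, 255).
8%: (0 + 20.4 = 20.4→20, 0 + 20.4 = 20.4→20, 255→255) → #1414ff
21%: (0 + 53.55 = 53.55→54, 0 + 53.55 = 53.55→54, 255→255) → #3636ff
24%: (0 + 61.2 = 61.2→61, 0 + 61.2 = 61.2→61, 255→255) → #3d3dff
49%: (0 + 124.95 = 124.95→125, 0 + 124.95 = 124.95→125, 255→255) → #7d7dff
77%: (0 + 196.35 = 196.35→196, 0 + 196.35 = 196.35→196, 255→255) → #c4c4ff

#1414ff, #3636ff, #3d3dff, #7d7dff, #c4c4ff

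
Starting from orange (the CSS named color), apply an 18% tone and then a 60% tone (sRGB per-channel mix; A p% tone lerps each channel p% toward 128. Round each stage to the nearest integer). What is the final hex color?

CSS orange is rgb(255, 165, 0).
An 18% tone moves each channel 18% toward 128:
  R: 255 − 22.86 = 232.14 → 232
  G: 165 + 0.18×(128−165) = 165 − 6.66 = 158.34 → 158
  B: 0 + 0.18×(128−0) = 0 + 23.04 = 23.04 → 23
After the tone: rgb(232, 158, 23) = #E89E17.
Lerp each channel 60% toward 128:
  R: 232 + 0.6×(128−232) = 232 − 62.4 = 169.6 → 170
  G: 158 + 0.6×(128−158) = 158 − 18 = 140 → 140
  B: 23 + 63 = 86 → 86
rgb(170, 140, 86) = #AA8C56.

#AA8C56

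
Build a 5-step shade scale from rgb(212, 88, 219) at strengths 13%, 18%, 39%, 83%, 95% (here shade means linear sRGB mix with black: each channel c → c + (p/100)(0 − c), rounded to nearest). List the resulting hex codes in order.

13%: (212 − 27.56 = 184.44→184, 88 − 11.44 = 76.56→77, 219 − 28.47 = 190.53→191) → #B84DBF
18%: (212 − 38.16 = 173.84→174, 88 − 15.84 = 72.16→72, 219 − 39.42 = 179.58→180) → #AE48B4
39%: (212 − 82.68 = 129.32→129, 88 − 34.32 = 53.68→54, 219 − 85.41 = 133.59→134) → #813686
83%: (212 − 175.96 = 36.04→36, 88 − 73.04 = 14.96→15, 219 − 181.77 = 37.23→37) → #240F25
95%: (212 − 201.4 = 10.6→11, 88 − 83.6 = 4.4→4, 219 − 208.05 = 10.95→11) → #0B040B

#B84DBF, #AE48B4, #813686, #240F25, #0B040B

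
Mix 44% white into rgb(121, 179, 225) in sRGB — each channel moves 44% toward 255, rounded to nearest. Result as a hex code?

Lerp each channel 44% toward 255:
  R: 121 + 58.96 = 179.96 → 180
  G: 179 + 33.44 = 212.44 → 212
  B: 225 + 13.2 = 238.2 → 238
rgb(180, 212, 238) = #b4d4ee.

#b4d4ee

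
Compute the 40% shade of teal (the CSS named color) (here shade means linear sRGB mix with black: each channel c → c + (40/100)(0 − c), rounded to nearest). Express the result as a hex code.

CSS teal is rgb(0, 128, 128).
Lerp each channel 40% toward 0:
  R: 0 + 0.4×(0−0) = 0 + 0 = 0 → 0
  G: 128 − 51.2 = 76.8 → 77
  B: 128 + 0.4×(0−128) = 128 − 51.2 = 76.8 → 77
rgb(0, 77, 77) = #004d4d.

#004d4d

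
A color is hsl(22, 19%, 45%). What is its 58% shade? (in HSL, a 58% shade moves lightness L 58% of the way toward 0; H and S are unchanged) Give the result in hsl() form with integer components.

L moves 58% from 45 toward 0: 45 − 26.1 = 18.9 → 19.
H and S are unchanged.

hsl(22, 19%, 19%)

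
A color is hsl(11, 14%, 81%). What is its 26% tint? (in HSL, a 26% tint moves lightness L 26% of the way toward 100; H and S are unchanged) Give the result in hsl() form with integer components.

L moves 26% from 81 toward 100: 81 + 4.94 = 85.94 → 86.
H and S are unchanged.

hsl(11, 14%, 86%)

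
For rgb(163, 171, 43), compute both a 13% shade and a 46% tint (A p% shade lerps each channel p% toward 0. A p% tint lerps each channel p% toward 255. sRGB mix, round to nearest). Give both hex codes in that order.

#8e9525, #cdd28d

13% shade:
  R: 163 + 0.13×(0−163) = 163 − 21.19 = 141.81 → 142
  G: 171 + 0.13×(0−171) = 171 − 22.23 = 148.77 → 149
  B: 43 − 5.59 = 37.41 → 37
  → #8e9525
46% tint:
  R: 163 + 0.46×(255−163) = 163 + 42.32 = 205.32 → 205
  G: 171 + 38.64 = 209.64 → 210
  B: 43 + 0.46×(255−43) = 43 + 97.52 = 140.52 → 141
  → #cdd28d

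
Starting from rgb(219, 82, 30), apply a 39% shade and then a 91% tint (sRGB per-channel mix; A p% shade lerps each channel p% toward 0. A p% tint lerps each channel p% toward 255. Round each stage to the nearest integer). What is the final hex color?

#f4edea

Per channel, c → c + 0.39(0 − c):
  R: 219 − 85.41 = 133.59 → 134
  G: 82 − 31.98 = 50.02 → 50
  B: 30 − 11.7 = 18.3 → 18
After the shade: rgb(134, 50, 18) = #863212.
Per channel, c → c + 0.91(255 − c):
  R: 134 + 0.91×(255−134) = 134 + 110.11 = 244.11 → 244
  G: 50 + 0.91×(255−50) = 50 + 186.55 = 236.55 → 237
  B: 18 + 0.91×(255−18) = 18 + 215.67 = 233.67 → 234
rgb(244, 237, 234) = #f4edea.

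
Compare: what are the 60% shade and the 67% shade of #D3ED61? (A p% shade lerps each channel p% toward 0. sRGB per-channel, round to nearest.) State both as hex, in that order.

#545F27, #464E20

#D3ED61 is rgb(211, 237, 97).
60% shade:
  R: 211 − 126.6 = 84.4 → 84
  G: 237 + 0.6×(0−237) = 237 − 142.2 = 94.8 → 95
  B: 97 + 0.6×(0−97) = 97 − 58.2 = 38.8 → 39
  → #545F27
67% shade:
  R: 211 + 0.67×(0−211) = 211 − 141.37 = 69.63 → 70
  G: 237 + 0.67×(0−237) = 237 − 158.79 = 78.21 → 78
  B: 97 + 0.67×(0−97) = 97 − 64.99 = 32.01 → 32
  → #464E20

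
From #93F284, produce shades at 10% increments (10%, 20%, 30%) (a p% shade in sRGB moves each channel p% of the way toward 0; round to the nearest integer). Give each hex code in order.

#84DA77, #76C26A, #67A95C

#93F284 is rgb(147, 242, 132).
10%: (147 − 14.7 = 132.3→132, 242 − 24.2 = 217.8→218, 132 − 13.2 = 118.8→119) → #84DA77
20%: (147 − 29.4 = 117.6→118, 242 − 48.4 = 193.6→194, 132 − 26.4 = 105.6→106) → #76C26A
30%: (147 − 44.1 = 102.9→103, 242 − 72.6 = 169.4→169, 132 − 39.6 = 92.4→92) → #67A95C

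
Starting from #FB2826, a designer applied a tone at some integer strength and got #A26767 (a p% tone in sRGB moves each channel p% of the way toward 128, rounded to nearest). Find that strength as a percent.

72%

#FB2826 is rgb(251, 40, 38); #A26767 is rgb(162, 103, 103).
On the R channel (widest range): 162 ≈ 251 + (p/100)(128 − 251), so p ≈ 100×(162 − 251)/(128 − 251) = -8900/-123 = 72.36.
p = 72 reproduces all three channels after rounding.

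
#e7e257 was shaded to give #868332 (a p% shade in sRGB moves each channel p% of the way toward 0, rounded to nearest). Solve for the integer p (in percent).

42%

#e7e257 is rgb(231, 226, 87); #868332 is rgb(134, 131, 50).
On the R channel (widest range): 134 ≈ 231 + (p/100)(0 − 231), so p ≈ 100×(134 − 231)/(0 − 231) = -9700/-231 = 41.99.
p = 42 reproduces all three channels after rounding.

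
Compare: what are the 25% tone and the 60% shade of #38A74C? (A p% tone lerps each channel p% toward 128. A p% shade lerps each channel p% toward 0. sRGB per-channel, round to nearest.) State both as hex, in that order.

#4A9D59, #16431E

#38A74C is rgb(56, 167, 76).
25% tone:
  R: 56 + 0.25×(128−56) = 56 + 18 = 74 → 74
  G: 167 + 0.25×(128−167) = 167 − 9.75 = 157.25 → 157
  B: 76 + 13 = 89 → 89
  → #4A9D59
60% shade:
  R: 56 + 0.6×(0−56) = 56 − 33.6 = 22.4 → 22
  G: 167 + 0.6×(0−167) = 167 − 100.2 = 66.8 → 67
  B: 76 − 45.6 = 30.4 → 30
  → #16431E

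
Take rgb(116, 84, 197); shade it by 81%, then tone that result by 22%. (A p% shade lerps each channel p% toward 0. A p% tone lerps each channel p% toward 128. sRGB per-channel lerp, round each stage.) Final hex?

An 81% shade moves each channel 81% toward 0:
  R: 116 − 93.96 = 22.04 → 22
  G: 84 + 0.81×(0−84) = 84 − 68.04 = 15.96 → 16
  B: 197 + 0.81×(0−197) = 197 − 159.57 = 37.43 → 37
After the shade: rgb(22, 16, 37) = #161025.
Lerp each channel 22% toward 128:
  R: 22 + 0.22×(128−22) = 22 + 23.32 = 45.32 → 45
  G: 16 + 0.22×(128−16) = 16 + 24.64 = 40.64 → 41
  B: 37 + 0.22×(128−37) = 37 + 20.02 = 57.02 → 57
rgb(45, 41, 57) = #2D2939.

#2D2939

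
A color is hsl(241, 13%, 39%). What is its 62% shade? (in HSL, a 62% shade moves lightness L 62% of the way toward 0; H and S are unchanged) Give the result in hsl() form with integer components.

L moves 62% from 39 toward 0: 39 − 24.18 = 14.82 → 15.
H and S are unchanged.

hsl(241, 13%, 15%)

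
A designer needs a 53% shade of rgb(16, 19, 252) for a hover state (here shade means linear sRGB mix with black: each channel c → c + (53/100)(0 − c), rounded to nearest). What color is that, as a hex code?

Lerp each channel 53% toward 0:
  R: 16 + 0.53×(0−16) = 16 − 8.48 = 7.52 → 8
  G: 19 + 0.53×(0−19) = 19 − 10.07 = 8.93 → 9
  B: 252 + 0.53×(0−252) = 252 − 133.56 = 118.44 → 118
rgb(8, 9, 118) = #080976.

#080976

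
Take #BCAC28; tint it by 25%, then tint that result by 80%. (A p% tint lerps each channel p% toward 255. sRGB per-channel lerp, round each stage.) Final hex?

#F5F3DF

#BCAC28 is rgb(188, 172, 40).
A 25% tint moves each channel 25% toward 255:
  R: 188 + 0.25×(255−188) = 188 + 16.75 = 204.75 → 205
  G: 172 + 0.25×(255−172) = 172 + 20.75 = 192.75 → 193
  B: 40 + 0.25×(255−40) = 40 + 53.75 = 93.75 → 94
After the tint: rgb(205, 193, 94) = #CDC15E.
Per channel, c → c + 0.8(255 − c):
  R: 205 + 40 = 245 → 245
  G: 193 + 0.8×(255−193) = 193 + 49.6 = 242.6 → 243
  B: 94 + 0.8×(255−94) = 94 + 128.8 = 222.8 → 223
rgb(245, 243, 223) = #F5F3DF.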